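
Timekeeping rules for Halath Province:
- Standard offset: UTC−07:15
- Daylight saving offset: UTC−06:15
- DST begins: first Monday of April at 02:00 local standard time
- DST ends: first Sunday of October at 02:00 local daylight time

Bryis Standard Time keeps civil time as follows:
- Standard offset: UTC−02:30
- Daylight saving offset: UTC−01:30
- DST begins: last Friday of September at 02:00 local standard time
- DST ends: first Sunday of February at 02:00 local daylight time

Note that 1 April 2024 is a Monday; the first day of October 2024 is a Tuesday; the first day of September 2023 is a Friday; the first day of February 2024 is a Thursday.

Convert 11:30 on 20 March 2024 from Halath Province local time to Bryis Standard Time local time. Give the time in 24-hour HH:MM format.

1 April 2024 is a Monday, so the first Monday is April 1.
1 October 2024 is a Tuesday, so the first Sunday is October 6.
Daylight saving runs 1 April – 6 October; 20 March 2024 is outside that window, so Halath Province is on standard time at UTC−07:15.
11:30 Halath Province + 7h15m = 18:45 UTC.
1 September 2023 is a Friday, so Fridays fall on 1, 8, 15, 22, 29; the last is September 29.
1 February 2024 is a Thursday, so the first Sunday is February 4.
At the standard offset (UTC−02:30), 18:45 UTC − 2h30m = 16:15 Bryis Standard Time standard time.
The standard-time date in Bryis Standard Time, 20 March 2024, does not fall between 29 September 2023 and 4 February 2024, so daylight saving is not in effect and Bryis Standard Time is at UTC−02:30.
18:45 UTC − 2h30m = 16:15 Bryis Standard Time.

16:15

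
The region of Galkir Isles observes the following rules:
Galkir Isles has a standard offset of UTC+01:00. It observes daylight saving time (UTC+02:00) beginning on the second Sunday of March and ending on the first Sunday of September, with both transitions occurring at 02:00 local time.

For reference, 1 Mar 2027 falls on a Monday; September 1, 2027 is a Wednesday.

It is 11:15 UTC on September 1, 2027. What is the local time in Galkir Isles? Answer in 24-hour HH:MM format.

13:15

1 March 2027 is a Monday, so the first Sunday is March 7 and the second is March 14.
1 September 2027 is a Wednesday, so the first Sunday is September 5.
At the standard offset (UTC+01:00), 11:15 UTC + 1h = 12:15 Galkir Isles standard time.
The standard-time date in Galkir Isles, September 1, 2027, falls between 14 March and 5 September, so daylight saving is in effect and Galkir Isles is at UTC+02:00.
11:15 UTC + 2h = 13:15 local.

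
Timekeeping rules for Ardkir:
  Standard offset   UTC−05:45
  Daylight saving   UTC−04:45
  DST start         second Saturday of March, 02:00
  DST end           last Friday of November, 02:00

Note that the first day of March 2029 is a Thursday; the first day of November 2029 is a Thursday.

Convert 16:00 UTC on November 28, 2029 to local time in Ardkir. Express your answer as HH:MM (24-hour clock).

11:15

1 March 2029 is a Thursday, so the first Saturday is March 3 and the second is March 10.
1 November 2029 is a Thursday, so Fridays fall on 2, 9, 16, 23, 30; the last is November 30.
At the standard offset (UTC−05:45), 16:00 UTC − 5h45m = 10:15 Ardkir standard time.
The standard-time date in Ardkir, November 28, 2029, falls between 10 March and 30 November, so daylight saving is in effect and Ardkir is at UTC−04:45.
16:00 UTC − 4h45m = 11:15 local.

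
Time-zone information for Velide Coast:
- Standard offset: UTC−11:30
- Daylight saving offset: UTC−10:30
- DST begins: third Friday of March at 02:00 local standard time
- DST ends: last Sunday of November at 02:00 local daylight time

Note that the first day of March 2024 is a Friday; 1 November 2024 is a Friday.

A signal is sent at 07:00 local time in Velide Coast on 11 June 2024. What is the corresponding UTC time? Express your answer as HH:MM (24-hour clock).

17:30

1 March 2024 is a Friday, so the first Friday is March 1 and the third is March 15.
1 November 2024 is a Friday, so Sundays fall on 3, 10, 17, 24; the last is November 24.
11 June 2024 lies within the daylight-saving period (15 March – 24 November), so Velide Coast is on daylight time, UTC−10:30.
07:00 local + 10h30m = 17:30 UTC.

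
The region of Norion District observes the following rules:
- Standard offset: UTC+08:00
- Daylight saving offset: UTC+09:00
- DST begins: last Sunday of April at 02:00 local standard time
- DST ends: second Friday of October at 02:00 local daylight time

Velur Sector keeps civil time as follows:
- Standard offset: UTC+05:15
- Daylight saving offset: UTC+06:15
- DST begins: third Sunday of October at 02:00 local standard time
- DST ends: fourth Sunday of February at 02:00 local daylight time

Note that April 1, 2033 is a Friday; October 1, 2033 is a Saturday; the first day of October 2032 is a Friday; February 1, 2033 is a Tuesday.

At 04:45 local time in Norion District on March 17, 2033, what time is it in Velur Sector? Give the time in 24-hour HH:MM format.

02:00

1 April 2033 is a Friday, so Sundays fall on 3, 10, 17, 24; the last is April 24.
1 October 2033 is a Saturday, so the first Friday is October 7 and the second is October 14.
Daylight saving runs 24 April – 14 October; March 17, 2033 is outside that window, so Norion District is on standard time at UTC+08:00.
04:45 Norion District − 8h = 20:45 UTC (rolling into the previous day, 16 March 2033).
1 October 2032 is a Friday, so the first Sunday is October 3 and the third is October 17.
1 February 2033 is a Tuesday, so the first Sunday is February 6 and the fourth is February 27.
At the standard offset (UTC+05:15), 20:45 UTC + 5h15m = 02:00 Velur Sector standard time (rolling into the next day, 17 March 2033).
The standard-time date in Velur Sector, March 17, 2033, is outside the daylight-saving period (17 October 2032 – 27 February 2033), so Velur Sector is on standard time, UTC+05:15.
20:45 UTC + 5h15m = 02:00 Velur Sector (rolling into the next day, 17 March 2033).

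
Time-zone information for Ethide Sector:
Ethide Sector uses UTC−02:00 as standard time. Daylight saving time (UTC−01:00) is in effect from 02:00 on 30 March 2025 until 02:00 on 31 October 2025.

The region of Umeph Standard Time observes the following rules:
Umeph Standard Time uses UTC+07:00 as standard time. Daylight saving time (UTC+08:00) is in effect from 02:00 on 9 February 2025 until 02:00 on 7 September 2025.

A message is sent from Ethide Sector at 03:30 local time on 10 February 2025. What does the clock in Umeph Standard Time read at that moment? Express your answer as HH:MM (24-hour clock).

13:30

10 February 2025 does not fall between 30 March and 31 October, so daylight saving is not in effect and Ethide Sector is at UTC−02:00.
03:30 Ethide Sector + 2h = 05:30 UTC.
At the standard offset (UTC+07:00), 05:30 UTC + 7h = 12:30 Umeph Standard Time standard time.
The standard-time date in Umeph Standard Time, 10 February 2025, falls between 9 February and 7 September, so daylight saving is in effect and Umeph Standard Time is at UTC+08:00.
05:30 UTC + 8h = 13:30 Umeph Standard Time.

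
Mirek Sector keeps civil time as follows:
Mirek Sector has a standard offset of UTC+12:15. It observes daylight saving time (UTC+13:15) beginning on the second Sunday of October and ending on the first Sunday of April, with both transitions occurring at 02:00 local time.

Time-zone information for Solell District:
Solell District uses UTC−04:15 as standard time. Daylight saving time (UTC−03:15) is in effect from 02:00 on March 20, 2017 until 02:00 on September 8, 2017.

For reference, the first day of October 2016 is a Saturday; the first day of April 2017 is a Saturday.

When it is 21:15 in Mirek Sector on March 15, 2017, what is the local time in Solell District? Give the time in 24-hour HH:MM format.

1 October 2016 is a Saturday, so the first Sunday is October 2 and the second is October 9.
1 April 2017 is a Saturday, so the first Sunday is April 2.
Daylight saving runs 9 October 2016 – 2 April 2017; March 15, 2017 is inside that window, so Mirek Sector is at UTC+13:15.
21:15 Mirek Sector − 13h15m = 08:00 UTC.
At the standard offset (UTC−04:15), 08:00 UTC − 4h15m = 03:45 Solell District standard time.
The standard-time date in Solell District, March 15, 2017, does not fall between 20 March and 8 September, so daylight saving is not in effect and Solell District is at UTC−04:15.
08:00 UTC − 4h15m = 03:45 Solell District.

03:45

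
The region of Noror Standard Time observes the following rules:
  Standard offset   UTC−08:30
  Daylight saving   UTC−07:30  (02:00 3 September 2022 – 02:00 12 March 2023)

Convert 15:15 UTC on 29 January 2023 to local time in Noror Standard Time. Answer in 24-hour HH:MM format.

At the standard offset (UTC−08:30), 15:15 UTC − 8h30m = 06:45 Noror Standard Time standard time.
The standard-time date in Noror Standard Time, 29 January 2023, falls between 3 September 2022 and 12 March 2023, so daylight saving is in effect and Noror Standard Time is at UTC−07:30.
15:15 UTC − 7h30m = 07:45 local.

07:45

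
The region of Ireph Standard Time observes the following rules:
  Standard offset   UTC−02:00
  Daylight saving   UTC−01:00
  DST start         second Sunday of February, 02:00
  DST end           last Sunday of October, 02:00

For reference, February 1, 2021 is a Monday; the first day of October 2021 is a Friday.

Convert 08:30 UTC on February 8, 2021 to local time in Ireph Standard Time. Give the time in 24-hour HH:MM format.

06:30

1 February 2021 is a Monday, so the first Sunday is February 7 and the second is February 14.
1 October 2021 is a Friday, so Sundays fall on 3, 10, 17, 24, 31; the last is October 31.
At the standard offset (UTC−02:00), 08:30 UTC − 2h = 06:30 Ireph Standard Time standard time.
The standard-time date in Ireph Standard Time, February 8, 2021, does not fall between 14 February and 31 October, so daylight saving is not in effect and Ireph Standard Time is at UTC−02:00.
08:30 UTC − 2h = 06:30 local.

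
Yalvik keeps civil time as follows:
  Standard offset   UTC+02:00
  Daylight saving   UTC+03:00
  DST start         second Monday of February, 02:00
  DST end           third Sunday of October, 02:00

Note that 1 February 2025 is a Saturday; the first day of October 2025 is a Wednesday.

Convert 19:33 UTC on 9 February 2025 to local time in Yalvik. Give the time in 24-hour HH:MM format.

21:33

1 February 2025 is a Saturday, so the first Monday is February 3 and the second is February 10.
1 October 2025 is a Wednesday, so the first Sunday is October 5 and the third is October 19.
At the standard offset (UTC+02:00), 19:33 UTC + 2h = 21:33 Yalvik standard time.
Daylight saving runs 10 February – 19 October; the standard-time date in Yalvik, 9 February 2025, is outside that window, so Yalvik is on standard time at UTC+02:00.
19:33 UTC + 2h = 21:33 local.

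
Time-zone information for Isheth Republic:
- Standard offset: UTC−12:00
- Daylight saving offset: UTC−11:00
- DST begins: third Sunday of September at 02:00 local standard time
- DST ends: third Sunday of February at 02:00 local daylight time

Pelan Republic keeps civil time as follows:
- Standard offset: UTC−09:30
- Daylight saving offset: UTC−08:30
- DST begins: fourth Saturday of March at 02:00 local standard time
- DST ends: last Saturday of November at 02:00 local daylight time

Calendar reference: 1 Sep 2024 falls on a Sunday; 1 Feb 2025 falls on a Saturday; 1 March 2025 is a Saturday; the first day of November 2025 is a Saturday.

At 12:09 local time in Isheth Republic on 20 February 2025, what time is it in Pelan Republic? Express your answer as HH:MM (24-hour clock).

1 September 2024 is a Sunday, so the first Sunday is September 1 and the third is September 15.
1 February 2025 is a Saturday, so the first Sunday is February 2 and the third is February 16.
Daylight saving runs 15 September 2024 – 16 February 2025; 20 February 2025 is outside that window, so Isheth Republic is on standard time at UTC−12:00.
12:09 Isheth Republic + 12h = 00:09 UTC (rolling into the next day, 21 February 2025).
1 March 2025 is a Saturday, so the first Saturday is March 1 and the fourth is March 22.
1 November 2025 is a Saturday, so Saturdays fall on 1, 8, 15, 22, 29; the last is November 29.
At the standard offset (UTC−09:30), 00:09 UTC − 9h30m = 14:39 Pelan Republic standard time (rolling into the previous day, 20 February 2025).
The standard-time date in Pelan Republic, 20 February 2025, is outside the daylight-saving period (22 March – 29 November), so Pelan Republic is on standard time, UTC−09:30.
00:09 UTC − 9h30m = 14:39 Pelan Republic (rolling into the previous day, 20 February 2025).

14:39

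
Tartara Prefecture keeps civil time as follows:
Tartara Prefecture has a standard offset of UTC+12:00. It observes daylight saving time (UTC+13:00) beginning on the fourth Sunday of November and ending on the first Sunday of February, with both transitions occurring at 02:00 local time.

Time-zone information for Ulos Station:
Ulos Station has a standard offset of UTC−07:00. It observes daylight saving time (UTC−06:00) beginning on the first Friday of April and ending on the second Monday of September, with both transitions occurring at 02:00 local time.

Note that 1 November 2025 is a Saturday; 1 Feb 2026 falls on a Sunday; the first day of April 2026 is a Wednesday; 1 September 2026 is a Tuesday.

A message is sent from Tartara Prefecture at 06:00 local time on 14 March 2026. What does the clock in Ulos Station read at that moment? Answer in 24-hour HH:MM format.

11:00

1 November 2025 is a Saturday, so the first Sunday is November 2 and the fourth is November 23.
1 February 2026 is a Sunday, so the first Sunday is February 1.
14 March 2026 does not fall between 23 November 2025 and 1 February 2026, so daylight saving is not in effect and Tartara Prefecture is at UTC+12:00.
06:00 Tartara Prefecture − 12h = 18:00 UTC (rolling into the previous day, 13 March 2026).
1 April 2026 is a Wednesday, so the first Friday is April 3.
1 September 2026 is a Tuesday, so the first Monday is September 7 and the second is September 14.
At the standard offset (UTC−07:00), 18:00 UTC − 7h = 11:00 Ulos Station standard time.
The standard-time date in Ulos Station, 13 March 2026, does not fall between 3 April and 14 September, so daylight saving is not in effect and Ulos Station is at UTC−07:00.
18:00 UTC − 7h = 11:00 Ulos Station.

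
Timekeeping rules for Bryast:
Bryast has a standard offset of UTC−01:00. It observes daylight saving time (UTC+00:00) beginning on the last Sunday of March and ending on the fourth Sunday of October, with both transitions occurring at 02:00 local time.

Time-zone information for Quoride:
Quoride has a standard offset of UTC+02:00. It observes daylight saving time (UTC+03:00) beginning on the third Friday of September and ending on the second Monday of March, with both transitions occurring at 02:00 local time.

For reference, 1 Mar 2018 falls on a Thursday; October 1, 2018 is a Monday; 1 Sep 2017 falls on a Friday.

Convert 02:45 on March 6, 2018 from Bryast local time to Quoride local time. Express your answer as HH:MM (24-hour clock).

1 March 2018 is a Thursday, so Sundays fall on 4, 11, 18, 25; the last is March 25.
1 October 2018 is a Monday, so the first Sunday is October 7 and the fourth is October 28.
Daylight saving runs 25 March – 28 October; March 6, 2018 is outside that window, so Bryast is on standard time at UTC−01:00.
02:45 Bryast + 1h = 03:45 UTC.
1 September 2017 is a Friday, so the first Friday is September 1 and the third is September 15.
1 March 2018 is a Thursday, so the first Monday is March 5 and the second is March 12.
At the standard offset (UTC+02:00), 03:45 UTC + 2h = 05:45 Quoride standard time.
The standard-time date in Quoride, March 6, 2018, lies within the daylight-saving period (15 September 2017 – 12 March 2018), so Quoride is on daylight time, UTC+03:00.
03:45 UTC + 3h = 06:45 Quoride.

06:45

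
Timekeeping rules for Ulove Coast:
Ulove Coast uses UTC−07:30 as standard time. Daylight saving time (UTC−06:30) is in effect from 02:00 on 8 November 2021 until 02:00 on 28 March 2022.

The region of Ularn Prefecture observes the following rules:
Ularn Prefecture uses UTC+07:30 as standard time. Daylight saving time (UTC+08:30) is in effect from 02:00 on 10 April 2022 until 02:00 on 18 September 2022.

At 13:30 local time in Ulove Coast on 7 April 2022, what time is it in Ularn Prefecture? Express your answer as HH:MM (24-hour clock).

04:30

7 April 2022 does not fall between 8 November 2021 and 28 March 2022, so daylight saving is not in effect and Ulove Coast is at UTC−07:30.
13:30 Ulove Coast + 7h30m = 21:00 UTC.
At the standard offset (UTC+07:30), 21:00 UTC + 7h30m = 04:30 Ularn Prefecture standard time (rolling into the next day, 8 April 2022).
The standard-time date in Ularn Prefecture, 8 April 2022, does not fall between 10 April and 18 September, so daylight saving is not in effect and Ularn Prefecture is at UTC+07:30.
21:00 UTC + 7h30m = 04:30 Ularn Prefecture (rolling into the next day, 8 April 2022).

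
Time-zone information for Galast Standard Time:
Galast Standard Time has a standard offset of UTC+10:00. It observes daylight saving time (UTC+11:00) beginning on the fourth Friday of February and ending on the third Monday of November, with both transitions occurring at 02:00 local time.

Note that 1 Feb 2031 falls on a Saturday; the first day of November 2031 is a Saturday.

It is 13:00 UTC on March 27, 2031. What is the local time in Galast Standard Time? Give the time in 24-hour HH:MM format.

00:00

1 February 2031 is a Saturday, so the first Friday is February 7 and the fourth is February 28.
1 November 2031 is a Saturday, so the first Monday is November 3 and the third is November 17.
At the standard offset (UTC+10:00), 13:00 UTC + 10h = 23:00 Galast Standard Time standard time.
The standard-time date in Galast Standard Time, March 27, 2031, lies within the daylight-saving period (28 February – 17 November), so Galast Standard Time is on daylight time, UTC+11:00.
13:00 UTC + 11h = 00:00 local (rolling into the next day, 28 March 2031).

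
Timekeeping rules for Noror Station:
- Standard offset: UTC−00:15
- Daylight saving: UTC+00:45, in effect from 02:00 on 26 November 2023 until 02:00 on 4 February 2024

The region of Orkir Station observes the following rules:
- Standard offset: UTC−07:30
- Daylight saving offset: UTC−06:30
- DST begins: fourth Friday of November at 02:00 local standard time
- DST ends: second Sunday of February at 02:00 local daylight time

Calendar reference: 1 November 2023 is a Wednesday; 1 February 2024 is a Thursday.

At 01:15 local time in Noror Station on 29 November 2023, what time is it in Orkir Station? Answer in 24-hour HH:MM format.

29 November 2023 falls between 26 November 2023 and 4 February 2024, so daylight saving is in effect and Noror Station is at UTC+00:45.
01:15 Noror Station − 0h45m = 00:30 UTC.
1 November 2023 is a Wednesday, so the first Friday is November 3 and the fourth is November 24.
1 February 2024 is a Thursday, so the first Sunday is February 4 and the second is February 11.
At the standard offset (UTC−07:30), 00:30 UTC − 7h30m = 17:00 Orkir Station standard time (rolling into the previous day, 28 November 2023).
The standard-time date in Orkir Station, 28 November 2023, lies within the daylight-saving period (24 November 2023 – 11 February 2024), so Orkir Station is on daylight time, UTC−06:30.
00:30 UTC − 6h30m = 18:00 Orkir Station (rolling into the previous day, 28 November 2023).

18:00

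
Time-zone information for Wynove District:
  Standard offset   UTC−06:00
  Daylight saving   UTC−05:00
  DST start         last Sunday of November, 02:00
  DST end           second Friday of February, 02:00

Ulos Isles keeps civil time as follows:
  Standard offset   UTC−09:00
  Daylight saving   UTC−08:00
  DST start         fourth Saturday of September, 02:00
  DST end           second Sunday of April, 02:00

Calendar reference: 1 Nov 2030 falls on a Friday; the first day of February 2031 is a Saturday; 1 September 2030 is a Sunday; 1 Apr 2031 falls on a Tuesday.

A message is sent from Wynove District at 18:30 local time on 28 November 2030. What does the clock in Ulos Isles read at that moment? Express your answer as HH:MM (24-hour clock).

15:30

1 November 2030 is a Friday, so Sundays fall on 3, 10, 17, 24; the last is November 24.
1 February 2031 is a Saturday, so the first Friday is February 7 and the second is February 14.
28 November 2030 lies within the daylight-saving period (24 November 2030 – 14 February 2031), so Wynove District is on daylight time, UTC−05:00.
18:30 Wynove District + 5h = 23:30 UTC.
1 September 2030 is a Sunday, so the first Saturday is September 7 and the fourth is September 28.
1 April 2031 is a Tuesday, so the first Sunday is April 6 and the second is April 13.
At the standard offset (UTC−09:00), 23:30 UTC − 9h = 14:30 Ulos Isles standard time.
Daylight saving runs 28 September 2030 – 13 April 2031; the standard-time date in Ulos Isles, 28 November 2030, is inside that window, so Ulos Isles is at UTC−08:00.
23:30 UTC − 8h = 15:30 Ulos Isles.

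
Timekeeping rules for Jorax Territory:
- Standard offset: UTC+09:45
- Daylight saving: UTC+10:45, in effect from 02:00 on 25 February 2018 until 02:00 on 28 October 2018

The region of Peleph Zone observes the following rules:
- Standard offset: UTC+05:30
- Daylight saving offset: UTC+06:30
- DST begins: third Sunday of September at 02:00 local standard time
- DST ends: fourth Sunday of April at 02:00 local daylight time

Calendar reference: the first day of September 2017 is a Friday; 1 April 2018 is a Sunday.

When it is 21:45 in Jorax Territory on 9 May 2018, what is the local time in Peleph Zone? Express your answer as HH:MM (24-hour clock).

16:30

9 May 2018 falls between 25 February and 28 October, so daylight saving is in effect and Jorax Territory is at UTC+10:45.
21:45 Jorax Territory − 10h45m = 11:00 UTC.
1 September 2017 is a Friday, so the first Sunday is September 3 and the third is September 17.
1 April 2018 is a Sunday, so the first Sunday is April 1 and the fourth is April 22.
At the standard offset (UTC+05:30), 11:00 UTC + 5h30m = 16:30 Peleph Zone standard time.
Daylight saving runs 17 September 2017 – 22 April 2018; the standard-time date in Peleph Zone, 9 May 2018, is outside that window, so Peleph Zone is on standard time at UTC+05:30.
11:00 UTC + 5h30m = 16:30 Peleph Zone.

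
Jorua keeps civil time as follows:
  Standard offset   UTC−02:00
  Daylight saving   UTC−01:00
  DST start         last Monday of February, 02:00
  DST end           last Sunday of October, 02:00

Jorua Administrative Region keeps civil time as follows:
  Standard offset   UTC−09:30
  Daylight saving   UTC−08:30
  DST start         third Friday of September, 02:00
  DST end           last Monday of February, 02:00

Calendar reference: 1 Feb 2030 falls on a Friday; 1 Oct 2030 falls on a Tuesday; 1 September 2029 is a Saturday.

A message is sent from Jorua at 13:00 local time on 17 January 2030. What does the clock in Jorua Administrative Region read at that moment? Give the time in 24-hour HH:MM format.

06:30

1 February 2030 is a Friday, so Mondays fall on 4, 11, 18, 25; the last is February 25.
1 October 2030 is a Tuesday, so Sundays fall on 6, 13, 20, 27; the last is October 27.
Daylight saving runs 25 February – 27 October; 17 January 2030 is outside that window, so Jorua is on standard time at UTC−02:00.
13:00 Jorua + 2h = 15:00 UTC.
1 September 2029 is a Saturday, so the first Friday is September 7 and the third is September 21.
1 February 2030 is a Friday, so Mondays fall on 4, 11, 18, 25; the last is February 25.
At the standard offset (UTC−09:30), 15:00 UTC − 9h30m = 05:30 Jorua Administrative Region standard time.
Daylight saving runs 21 September 2029 – 25 February 2030; the standard-time date in Jorua Administrative Region, 17 January 2030, is inside that window, so Jorua Administrative Region is at UTC−08:30.
15:00 UTC − 8h30m = 06:30 Jorua Administrative Region.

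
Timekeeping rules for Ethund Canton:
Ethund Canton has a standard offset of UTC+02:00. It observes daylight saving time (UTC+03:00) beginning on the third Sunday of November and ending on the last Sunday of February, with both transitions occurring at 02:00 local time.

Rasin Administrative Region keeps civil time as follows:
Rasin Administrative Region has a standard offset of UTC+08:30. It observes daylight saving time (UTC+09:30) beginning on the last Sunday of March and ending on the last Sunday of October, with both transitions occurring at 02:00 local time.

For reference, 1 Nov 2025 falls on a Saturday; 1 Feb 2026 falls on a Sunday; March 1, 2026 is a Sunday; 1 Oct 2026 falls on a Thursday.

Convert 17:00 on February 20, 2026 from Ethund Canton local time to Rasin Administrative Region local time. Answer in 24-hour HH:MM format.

1 November 2025 is a Saturday, so the first Sunday is November 2 and the third is November 16.
1 February 2026 is a Sunday, so Sundays fall on 1, 8, 15, 22; the last is February 22.
Daylight saving runs 16 November 2025 – 22 February 2026; February 20, 2026 is inside that window, so Ethund Canton is at UTC+03:00.
17:00 Ethund Canton − 3h = 14:00 UTC.
1 March 2026 is a Sunday, so Sundays fall on 1, 8, 15, 22, 29; the last is March 29.
1 October 2026 is a Thursday, so Sundays fall on 4, 11, 18, 25; the last is October 25.
At the standard offset (UTC+08:30), 14:00 UTC + 8h30m = 22:30 Rasin Administrative Region standard time.
Daylight saving runs 29 March – 25 October; the standard-time date in Rasin Administrative Region, February 20, 2026, is outside that window, so Rasin Administrative Region is on standard time at UTC+08:30.
14:00 UTC + 8h30m = 22:30 Rasin Administrative Region.

22:30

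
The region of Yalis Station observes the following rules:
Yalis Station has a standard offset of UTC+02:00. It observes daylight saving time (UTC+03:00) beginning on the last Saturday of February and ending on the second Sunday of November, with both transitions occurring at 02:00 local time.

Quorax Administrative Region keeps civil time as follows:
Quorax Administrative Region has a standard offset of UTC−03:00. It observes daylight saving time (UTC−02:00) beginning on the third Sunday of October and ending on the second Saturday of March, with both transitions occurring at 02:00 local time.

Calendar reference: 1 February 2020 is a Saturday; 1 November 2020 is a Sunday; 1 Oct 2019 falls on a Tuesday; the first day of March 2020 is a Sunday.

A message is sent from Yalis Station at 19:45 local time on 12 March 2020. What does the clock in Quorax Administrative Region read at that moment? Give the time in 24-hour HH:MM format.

14:45

1 February 2020 is a Saturday, so Saturdays fall on 1, 8, 15, 22, 29; the last is February 29.
1 November 2020 is a Sunday, so the first Sunday is November 1 and the second is November 8.
12 March 2020 falls between 29 February and 8 November, so daylight saving is in effect and Yalis Station is at UTC+03:00.
19:45 Yalis Station − 3h = 16:45 UTC.
1 October 2019 is a Tuesday, so the first Sunday is October 6 and the third is October 20.
1 March 2020 is a Sunday, so the first Saturday is March 7 and the second is March 14.
At the standard offset (UTC−03:00), 16:45 UTC − 3h = 13:45 Quorax Administrative Region standard time.
Daylight saving runs 20 October 2019 – 14 March 2020; the standard-time date in Quorax Administrative Region, 12 March 2020, is inside that window, so Quorax Administrative Region is at UTC−02:00.
16:45 UTC − 2h = 14:45 Quorax Administrative Region.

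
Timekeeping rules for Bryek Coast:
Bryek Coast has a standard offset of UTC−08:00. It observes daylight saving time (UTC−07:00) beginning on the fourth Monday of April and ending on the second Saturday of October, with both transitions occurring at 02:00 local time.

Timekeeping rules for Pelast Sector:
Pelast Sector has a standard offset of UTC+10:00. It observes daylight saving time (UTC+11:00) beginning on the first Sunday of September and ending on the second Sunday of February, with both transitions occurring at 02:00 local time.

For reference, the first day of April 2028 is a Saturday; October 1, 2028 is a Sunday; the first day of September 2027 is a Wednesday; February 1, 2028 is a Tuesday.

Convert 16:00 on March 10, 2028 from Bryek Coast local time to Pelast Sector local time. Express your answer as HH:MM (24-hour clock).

10:00

1 April 2028 is a Saturday, so the first Monday is April 3 and the fourth is April 24.
1 October 2028 is a Sunday, so the first Saturday is October 7 and the second is October 14.
March 10, 2028 is outside the daylight-saving period (24 April – 14 October), so Bryek Coast is on standard time, UTC−08:00.
16:00 Bryek Coast + 8h = 00:00 UTC (rolling into the next day, 11 March 2028).
1 September 2027 is a Wednesday, so the first Sunday is September 5.
1 February 2028 is a Tuesday, so the first Sunday is February 6 and the second is February 13.
At the standard offset (UTC+10:00), 00:00 UTC + 10h = 10:00 Pelast Sector standard time.
Daylight saving runs 5 September 2027 – 13 February 2028; the standard-time date in Pelast Sector, March 11, 2028, is outside that window, so Pelast Sector is on standard time at UTC+10:00.
00:00 UTC + 10h = 10:00 Pelast Sector.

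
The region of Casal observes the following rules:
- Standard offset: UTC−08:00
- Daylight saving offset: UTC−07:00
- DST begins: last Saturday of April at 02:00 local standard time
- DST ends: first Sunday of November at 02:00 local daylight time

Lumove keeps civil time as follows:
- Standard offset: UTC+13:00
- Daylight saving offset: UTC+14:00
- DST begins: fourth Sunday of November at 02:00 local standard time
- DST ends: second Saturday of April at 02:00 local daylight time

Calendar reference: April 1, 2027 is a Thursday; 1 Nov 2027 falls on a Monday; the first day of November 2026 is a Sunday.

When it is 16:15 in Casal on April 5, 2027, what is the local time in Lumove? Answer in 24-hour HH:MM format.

14:15

1 April 2027 is a Thursday, so Saturdays fall on 3, 10, 17, 24; the last is April 24.
1 November 2027 is a Monday, so the first Sunday is November 7.
April 5, 2027 does not fall between 24 April and 7 November, so daylight saving is not in effect and Casal is at UTC−08:00.
16:15 Casal + 8h = 00:15 UTC (rolling into the next day, 6 April 2027).
1 November 2026 is a Sunday, so the first Sunday is November 1 and the fourth is November 22.
1 April 2027 is a Thursday, so the first Saturday is April 3 and the second is April 10.
At the standard offset (UTC+13:00), 00:15 UTC + 13h = 13:15 Lumove standard time.
Daylight saving runs 22 November 2026 – 10 April 2027; the standard-time date in Lumove, April 6, 2027, is inside that window, so Lumove is at UTC+14:00.
00:15 UTC + 14h = 14:15 Lumove.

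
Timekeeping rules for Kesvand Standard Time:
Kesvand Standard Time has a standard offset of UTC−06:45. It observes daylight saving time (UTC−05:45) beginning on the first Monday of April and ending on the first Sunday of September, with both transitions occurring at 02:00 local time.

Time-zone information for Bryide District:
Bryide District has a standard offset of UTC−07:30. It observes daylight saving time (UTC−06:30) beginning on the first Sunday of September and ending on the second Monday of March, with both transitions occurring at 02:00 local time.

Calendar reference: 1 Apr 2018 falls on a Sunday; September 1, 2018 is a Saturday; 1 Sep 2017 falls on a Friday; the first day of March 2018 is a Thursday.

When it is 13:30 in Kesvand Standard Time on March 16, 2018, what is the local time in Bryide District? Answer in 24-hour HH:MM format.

12:45

1 April 2018 is a Sunday, so the first Monday is April 2.
1 September 2018 is a Saturday, so the first Sunday is September 2.
March 16, 2018 is outside the daylight-saving period (2 April – 2 September), so Kesvand Standard Time is on standard time, UTC−06:45.
13:30 Kesvand Standard Time + 6h45m = 20:15 UTC.
1 September 2017 is a Friday, so the first Sunday is September 3.
1 March 2018 is a Thursday, so the first Monday is March 5 and the second is March 12.
At the standard offset (UTC−07:30), 20:15 UTC − 7h30m = 12:45 Bryide District standard time.
The standard-time date in Bryide District, March 16, 2018, does not fall between 3 September 2017 and 12 March 2018, so daylight saving is not in effect and Bryide District is at UTC−07:30.
20:15 UTC − 7h30m = 12:45 Bryide District.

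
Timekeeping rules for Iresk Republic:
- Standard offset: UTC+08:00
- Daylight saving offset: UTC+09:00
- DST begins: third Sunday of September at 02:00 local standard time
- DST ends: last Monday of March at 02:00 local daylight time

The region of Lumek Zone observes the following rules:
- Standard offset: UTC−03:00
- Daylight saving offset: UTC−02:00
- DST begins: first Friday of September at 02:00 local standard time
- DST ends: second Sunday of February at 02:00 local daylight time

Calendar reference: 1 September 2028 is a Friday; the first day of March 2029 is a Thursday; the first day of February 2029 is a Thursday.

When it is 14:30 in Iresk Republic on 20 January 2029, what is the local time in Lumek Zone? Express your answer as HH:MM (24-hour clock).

03:30

1 September 2028 is a Friday, so the first Sunday is September 3 and the third is September 17.
1 March 2029 is a Thursday, so Mondays fall on 5, 12, 19, 26; the last is March 26.
20 January 2029 falls between 17 September 2028 and 26 March 2029, so daylight saving is in effect and Iresk Republic is at UTC+09:00.
14:30 Iresk Republic − 9h = 05:30 UTC.
1 September 2028 is a Friday, so the first Friday is September 1.
1 February 2029 is a Thursday, so the first Sunday is February 4 and the second is February 11.
At the standard offset (UTC−03:00), 05:30 UTC − 3h = 02:30 Lumek Zone standard time.
The standard-time date in Lumek Zone, 20 January 2029, falls between 1 September 2028 and 11 February 2029, so daylight saving is in effect and Lumek Zone is at UTC−02:00.
05:30 UTC − 2h = 03:30 Lumek Zone.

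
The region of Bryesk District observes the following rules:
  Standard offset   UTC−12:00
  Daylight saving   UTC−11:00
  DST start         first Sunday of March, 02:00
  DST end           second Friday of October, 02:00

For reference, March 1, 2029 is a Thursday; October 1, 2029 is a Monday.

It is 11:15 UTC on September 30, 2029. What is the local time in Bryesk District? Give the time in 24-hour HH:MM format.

00:15

1 March 2029 is a Thursday, so the first Sunday is March 4.
1 October 2029 is a Monday, so the first Friday is October 5 and the second is October 12.
At the standard offset (UTC−12:00), 11:15 UTC − 12h = 23:15 Bryesk District standard time (rolling into the previous day, 29 September 2029).
Daylight saving runs 4 March – 12 October; the standard-time date in Bryesk District, September 29, 2029, is inside that window, so Bryesk District is at UTC−11:00.
11:15 UTC − 11h = 00:15 local.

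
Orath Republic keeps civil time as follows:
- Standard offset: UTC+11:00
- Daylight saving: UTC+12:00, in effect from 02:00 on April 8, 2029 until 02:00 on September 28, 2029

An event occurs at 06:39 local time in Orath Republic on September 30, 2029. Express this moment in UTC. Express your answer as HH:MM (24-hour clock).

19:39

Daylight saving runs 8 April – 28 September; September 30, 2029 is outside that window, so Orath Republic is on standard time at UTC+11:00.
06:39 local − 11h = 19:39 UTC (rolling into the previous day, 29 September 2029).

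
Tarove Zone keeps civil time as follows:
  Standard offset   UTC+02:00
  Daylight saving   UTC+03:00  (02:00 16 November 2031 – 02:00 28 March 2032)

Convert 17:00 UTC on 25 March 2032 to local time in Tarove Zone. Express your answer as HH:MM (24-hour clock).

20:00

At the standard offset (UTC+02:00), 17:00 UTC + 2h = 19:00 Tarove Zone standard time.
The standard-time date in Tarove Zone, 25 March 2032, falls between 16 November 2031 and 28 March 2032, so daylight saving is in effect and Tarove Zone is at UTC+03:00.
17:00 UTC + 3h = 20:00 local.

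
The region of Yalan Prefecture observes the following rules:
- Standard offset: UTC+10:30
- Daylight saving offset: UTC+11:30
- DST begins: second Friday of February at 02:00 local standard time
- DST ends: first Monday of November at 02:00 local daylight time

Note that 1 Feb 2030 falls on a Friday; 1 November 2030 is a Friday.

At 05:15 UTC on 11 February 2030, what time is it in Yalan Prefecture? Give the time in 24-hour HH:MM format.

16:45

1 February 2030 is a Friday, so the first Friday is February 1 and the second is February 8.
1 November 2030 is a Friday, so the first Monday is November 4.
At the standard offset (UTC+10:30), 05:15 UTC + 10h30m = 15:45 Yalan Prefecture standard time.
Daylight saving runs 8 February – 4 November; the standard-time date in Yalan Prefecture, 11 February 2030, is inside that window, so Yalan Prefecture is at UTC+11:30.
05:15 UTC + 11h30m = 16:45 local.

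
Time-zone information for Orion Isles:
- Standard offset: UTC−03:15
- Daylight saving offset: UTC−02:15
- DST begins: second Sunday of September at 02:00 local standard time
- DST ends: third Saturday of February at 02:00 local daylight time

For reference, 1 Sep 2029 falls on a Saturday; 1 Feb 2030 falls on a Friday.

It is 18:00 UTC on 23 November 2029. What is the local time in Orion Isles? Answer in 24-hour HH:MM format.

15:45

1 September 2029 is a Saturday, so the first Sunday is September 2 and the second is September 9.
1 February 2030 is a Friday, so the first Saturday is February 2 and the third is February 16.
At the standard offset (UTC−03:15), 18:00 UTC − 3h15m = 14:45 Orion Isles standard time.
The standard-time date in Orion Isles, 23 November 2029, lies within the daylight-saving period (9 September 2029 – 16 February 2030), so Orion Isles is on daylight time, UTC−02:15.
18:00 UTC − 2h15m = 15:45 local.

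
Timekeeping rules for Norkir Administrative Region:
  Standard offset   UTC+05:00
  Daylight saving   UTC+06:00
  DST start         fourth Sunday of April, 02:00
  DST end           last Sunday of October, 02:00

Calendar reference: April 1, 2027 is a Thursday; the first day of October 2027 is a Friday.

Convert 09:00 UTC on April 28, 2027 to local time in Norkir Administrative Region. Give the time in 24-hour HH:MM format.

15:00

1 April 2027 is a Thursday, so the first Sunday is April 4 and the fourth is April 25.
1 October 2027 is a Friday, so Sundays fall on 3, 10, 17, 24, 31; the last is October 31.
At the standard offset (UTC+05:00), 09:00 UTC + 5h = 14:00 Norkir Administrative Region standard time.
Daylight saving runs 25 April – 31 October; the standard-time date in Norkir Administrative Region, April 28, 2027, is inside that window, so Norkir Administrative Region is at UTC+06:00.
09:00 UTC + 6h = 15:00 local.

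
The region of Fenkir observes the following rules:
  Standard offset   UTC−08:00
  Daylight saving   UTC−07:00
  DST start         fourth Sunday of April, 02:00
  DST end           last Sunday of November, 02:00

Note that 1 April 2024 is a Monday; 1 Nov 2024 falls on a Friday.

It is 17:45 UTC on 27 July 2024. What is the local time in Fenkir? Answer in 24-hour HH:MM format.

1 April 2024 is a Monday, so the first Sunday is April 7 and the fourth is April 28.
1 November 2024 is a Friday, so Sundays fall on 3, 10, 17, 24; the last is November 24.
At the standard offset (UTC−08:00), 17:45 UTC − 8h = 09:45 Fenkir standard time.
Daylight saving runs 28 April – 24 November; the standard-time date in Fenkir, 27 July 2024, is inside that window, so Fenkir is at UTC−07:00.
17:45 UTC − 7h = 10:45 local.

10:45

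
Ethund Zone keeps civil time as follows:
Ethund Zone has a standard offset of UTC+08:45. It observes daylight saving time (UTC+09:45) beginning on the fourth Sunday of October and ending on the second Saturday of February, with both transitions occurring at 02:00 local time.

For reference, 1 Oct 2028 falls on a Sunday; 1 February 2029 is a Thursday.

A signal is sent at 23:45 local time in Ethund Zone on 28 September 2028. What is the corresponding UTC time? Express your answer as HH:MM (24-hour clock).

1 October 2028 is a Sunday, so the first Sunday is October 1 and the fourth is October 22.
1 February 2029 is a Thursday, so the first Saturday is February 3 and the second is February 10.
Daylight saving runs 22 October 2028 – 10 February 2029; 28 September 2028 is outside that window, so Ethund Zone is on standard time at UTC+08:45.
23:45 local − 8h45m = 15:00 UTC.

15:00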